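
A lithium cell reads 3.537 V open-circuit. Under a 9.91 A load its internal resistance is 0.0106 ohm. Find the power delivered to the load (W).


Step 1: V_terminal = OCV - I*R = 3.537 - 9.91 * 0.0106 = 3.432 V
Step 2: P_out = V_terminal * I = 3.432 * 9.91 = 34.01 W

34.01 W


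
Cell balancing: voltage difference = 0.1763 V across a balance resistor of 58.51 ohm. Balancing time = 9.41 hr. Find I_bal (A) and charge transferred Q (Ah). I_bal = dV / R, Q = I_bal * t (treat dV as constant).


I_bal = dV / R = 0.1763 / 58.51 = 0.0030132 A
Q = I_bal * t = 0.0030132 * 9.41 = 0.02835 Ah

I=0.0030132 A, Q=0.02835 Ah


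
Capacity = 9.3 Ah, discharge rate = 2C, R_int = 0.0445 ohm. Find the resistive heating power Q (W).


Step 1: I = C_rate * capacity = 2 * 9.3 = 18.6 A
Step 2: Q = I^2 * R = 18.6^2 * 0.0445 = 345.96 * 0.0445 = 15.40 W

15.40 W


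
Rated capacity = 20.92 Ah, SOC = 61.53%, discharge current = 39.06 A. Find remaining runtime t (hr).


Step 1: remaining = SOC/100 * C_total = 61.53/100 * 20.92 = 12.872 Ah
Step 2: t = remaining / I = 12.872 / 39.06 = 0.3295 hr

0.3295 hr


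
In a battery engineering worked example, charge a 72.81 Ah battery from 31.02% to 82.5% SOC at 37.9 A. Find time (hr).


Step 1: dSOC = 82.5% - 31.02% = 51.48%
Step 2: delta_Ah = 72.81 * 51.48 / 100 = 37.483 Ah
Step 3: t = 37.483 / 37.9 = 0.9890 hr

0.9890 hr


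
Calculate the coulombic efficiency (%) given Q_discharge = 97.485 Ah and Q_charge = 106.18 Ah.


Coulombic efficiency = 97.485/106.18 * 100% = 91.81%

91.81%


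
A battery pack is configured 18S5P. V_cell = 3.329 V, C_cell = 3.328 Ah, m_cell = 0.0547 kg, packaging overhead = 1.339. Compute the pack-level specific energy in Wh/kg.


Step 1: V_pack = 18 * 3.329 = 59.922 V
Step 2: C_pack = 5 * 3.328 = 16.64 Ah
Step 3: E_pack = V_pack * C_pack = 59.922 * 16.64 = 997.1 Wh
Step 4: m_pack = 18 * 5 * 0.0547 * 1.339 = 6.5919 kg
Step 5: ED = E_pack / m_pack = 997.1 / 6.5919 = 151.3 Wh/kg

151.3 Wh/kg


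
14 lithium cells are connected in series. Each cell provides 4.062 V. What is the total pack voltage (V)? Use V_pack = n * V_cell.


Series voltages add: 14 * 4.062 V = 56.868 V

56.868 V


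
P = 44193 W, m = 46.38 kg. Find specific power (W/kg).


SP = P / m = 44193 / 46.38 = 952.8 W/kg

952.8 W/kg


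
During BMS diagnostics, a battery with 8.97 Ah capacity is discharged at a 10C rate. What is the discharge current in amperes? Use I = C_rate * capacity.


I = C_rate * capacity = 10 * 8.97 = 89.7 A

89.7 A


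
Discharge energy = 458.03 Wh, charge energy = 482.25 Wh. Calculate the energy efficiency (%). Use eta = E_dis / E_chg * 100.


eta_e = E_dis / E_chg * 100 = 458.03 / 482.25 * 100 = 94.98%

94.98%


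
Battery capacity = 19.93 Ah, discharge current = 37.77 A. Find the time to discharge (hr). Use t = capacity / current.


Runtime = 19.93 Ah / 37.77 A = 0.5277 hr

0.5277 hr


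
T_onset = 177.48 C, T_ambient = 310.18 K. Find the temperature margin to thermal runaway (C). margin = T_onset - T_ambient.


Convert: T_ambient = 310.18 K = 37.03 C
margin = 177.48 - 37.03 = 140.45 C

140.45 C


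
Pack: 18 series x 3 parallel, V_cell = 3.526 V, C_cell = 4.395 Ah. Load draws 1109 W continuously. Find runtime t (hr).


Step 1: E_pack = Ns * V_cell * Np * C_cell = 18 * 3.526 * 3 * 4.395 = 836.83 Wh
Step 2: t = E_pack / P = 836.83 / 1109 = 0.7546 hr

0.7546 hr


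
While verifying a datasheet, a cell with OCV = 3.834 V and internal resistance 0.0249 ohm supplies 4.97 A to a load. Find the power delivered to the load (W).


Step 1: V_terminal = OCV - I*R = 3.834 - 4.97 * 0.0249 = 3.7102 V
Step 2: P_out = V_terminal * I = 3.7102 * 4.97 = 18.44 W

18.44 W


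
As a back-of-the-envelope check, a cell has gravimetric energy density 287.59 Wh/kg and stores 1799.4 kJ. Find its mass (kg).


Convert: E = 1799.4 kJ = 499.83 Wh
m = E / ED = 499.83 / 287.59 = 1.738 kg

1.738 kg


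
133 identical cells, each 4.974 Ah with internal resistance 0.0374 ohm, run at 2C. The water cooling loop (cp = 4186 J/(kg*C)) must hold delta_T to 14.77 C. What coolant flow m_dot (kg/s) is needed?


Step 1: I = 2 * 4.974 = 9.948 A
Step 2: Q_cell = I^2 * R = 9.948^2 * 0.0374 = 3.7012 W
Step 3: Q_total = 133 * 3.7012 = 492.26 W
Step 4: m_dot = Q_total / (cp * dT) = 492.26 / (4186 * 14.77) = 0.007962 kg/s

0.007962 kg/s


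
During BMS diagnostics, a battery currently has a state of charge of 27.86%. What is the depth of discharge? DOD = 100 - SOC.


Complement of SOC: DOD = 100% - 27.86% = 72.14%

72.14%


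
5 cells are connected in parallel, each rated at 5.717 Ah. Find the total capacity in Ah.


C_total = 5 * 5.717 = 28.585 Ah

28.585 Ah


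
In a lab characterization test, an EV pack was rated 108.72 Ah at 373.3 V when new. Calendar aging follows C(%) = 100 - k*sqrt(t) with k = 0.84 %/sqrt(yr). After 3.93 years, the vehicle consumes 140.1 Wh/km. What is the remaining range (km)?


Step 1: capacity retention = 100 - 0.84 * sqrt(3.93) = 100 - 0.84 * 1.9824 = 98.335%
Step 2: C_now = 108.72 * 98.335/100 = 106.91 Ah
Step 3: E_pack = V * C_now = 373.3 * 106.91 = 39910 Wh
Step 4: range = E_pack / consumption = 39910 / 140.1 = 284.9 km

284.9 km


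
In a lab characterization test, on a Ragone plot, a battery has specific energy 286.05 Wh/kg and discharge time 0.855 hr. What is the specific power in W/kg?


P_specific = E / t = 286.05 / 0.855 = 334.6 W/kg

334.6 W/kg


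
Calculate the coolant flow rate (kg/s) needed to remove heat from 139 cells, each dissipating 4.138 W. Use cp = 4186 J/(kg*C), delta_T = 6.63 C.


Q_total = 139 * 4.138 = 575.18 W
m_dot = Q_total / (cp * dT) = 575.18 / (4186 * 6.63) = 0.02072 kg/s

0.02072 kg/s


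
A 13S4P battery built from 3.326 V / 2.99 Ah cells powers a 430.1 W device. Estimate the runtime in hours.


Step 1: E_pack = Ns * V_cell * Np * C_cell = 13 * 3.326 * 4 * 2.99 = 517.13 Wh
Step 2: t = E_pack / P = 517.13 / 430.1 = 1.202 hr

1.202 hr


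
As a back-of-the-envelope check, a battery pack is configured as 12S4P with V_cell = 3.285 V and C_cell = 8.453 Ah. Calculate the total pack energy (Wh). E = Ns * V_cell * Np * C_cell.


E = Ns * Vcell * Np * Ccell = 12 * 3.285 * 4 * 8.453 = 1333 Wh

1333 Wh


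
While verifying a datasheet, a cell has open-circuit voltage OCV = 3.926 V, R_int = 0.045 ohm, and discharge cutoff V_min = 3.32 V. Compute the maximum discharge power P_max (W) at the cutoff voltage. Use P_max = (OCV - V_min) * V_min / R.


P_max = (OCV - V_min) * V_min / R = (3.926 - 3.32) * 3.32 / 0.045 = 0.606 * 3.32 / 0.045 = 44.71 W

44.71 W


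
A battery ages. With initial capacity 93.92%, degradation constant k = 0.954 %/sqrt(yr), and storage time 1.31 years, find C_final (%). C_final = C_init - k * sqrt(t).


sqrt(t) = sqrt(1.31) = 1.1446
C_final = 93.92 - 0.954 * 1.1446 = 92.83%

92.83%


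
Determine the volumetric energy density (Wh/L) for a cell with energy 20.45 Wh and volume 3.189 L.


ED = E / V = 20.45 / 3.189 = 6.413 Wh/L

6.413 Wh/L


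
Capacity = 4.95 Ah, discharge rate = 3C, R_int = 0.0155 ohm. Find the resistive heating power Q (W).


Step 1: I = C_rate * capacity = 3 * 4.95 = 14.85 A
Step 2: Q = I^2 * R = 14.85^2 * 0.0155 = 220.52 * 0.0155 = 3.418 W

3.418 W


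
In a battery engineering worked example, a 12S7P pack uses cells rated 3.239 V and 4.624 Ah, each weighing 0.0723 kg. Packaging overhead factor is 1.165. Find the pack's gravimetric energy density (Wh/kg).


Step 1: V_pack = 12 * 3.239 = 38.868 V
Step 2: C_pack = 7 * 4.624 = 32.368 Ah
Step 3: E_pack = V_pack * C_pack = 38.868 * 32.368 = 1258.1 Wh
Step 4: m_pack = 12 * 7 * 0.0723 * 1.165 = 7.0753 kg
Step 5: ED = E_pack / m_pack = 1258.1 / 7.0753 = 177.8 Wh/kg

177.8 Wh/kg


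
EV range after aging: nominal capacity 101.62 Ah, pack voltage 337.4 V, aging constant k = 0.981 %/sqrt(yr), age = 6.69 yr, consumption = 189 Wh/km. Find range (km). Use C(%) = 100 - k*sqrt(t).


Step 1: capacity retention = 100 - 0.981 * sqrt(6.69) = 100 - 0.981 * 2.5865 = 97.463%
Step 2: C_now = 101.62 * 97.463/100 = 99.042 Ah
Step 3: E_pack = V * C_now = 337.4 * 99.042 = 33417 Wh
Step 4: range = E_pack / consumption = 33417 / 189 = 176.8 km

176.8 km


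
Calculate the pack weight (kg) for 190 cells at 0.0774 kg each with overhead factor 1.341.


m_pack = n * m_cell * overhead = 190 * 0.0774 * 1.341 = 19.72 kg

19.72 kg


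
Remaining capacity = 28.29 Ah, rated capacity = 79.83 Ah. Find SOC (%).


SOC% = 28.29 / 79.83 * 100 = 35.44%

35.44%


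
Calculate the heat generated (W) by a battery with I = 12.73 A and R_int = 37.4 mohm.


Convert: R = 37.4 mohm = 0.0374 ohm
I^2 = 162.05
Q = 162.05 * 0.0374 = 6.061 W

6.061 W


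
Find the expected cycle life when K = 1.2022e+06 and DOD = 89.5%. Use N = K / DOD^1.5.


DOD^1.5 = 846.71
N = K / DOD^1.5 = 1.2022e+06 / 846.71 = 1420

1420 cycles


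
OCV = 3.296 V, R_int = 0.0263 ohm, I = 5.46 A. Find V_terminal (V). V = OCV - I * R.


IR drop = 5.46 * 0.0263 = 0.1436 V
V = 3.296 - 0.1436 = 3.152 V

3.152 V


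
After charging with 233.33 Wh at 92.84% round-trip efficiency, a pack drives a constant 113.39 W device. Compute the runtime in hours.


Step 1: E_discharge = eta/100 * E_charge = 92.84/100 * 233.33 = 216.62 Wh
Step 2: t = E_discharge / P = 216.62 / 113.39 = 1.910 hr

1.910 hr


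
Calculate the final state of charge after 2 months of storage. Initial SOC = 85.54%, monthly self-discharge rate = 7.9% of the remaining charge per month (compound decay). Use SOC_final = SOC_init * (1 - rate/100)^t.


decay = (1 - 7.9/100)^2 = 0.84824
SOC_final = 85.54 * 0.84824 = 72.56%

72.56%


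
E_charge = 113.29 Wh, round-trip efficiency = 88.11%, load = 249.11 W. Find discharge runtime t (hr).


Step 1: E_discharge = eta/100 * E_charge = 88.11/100 * 113.29 = 99.82 Wh
Step 2: t = E_discharge / P = 99.82 / 249.11 = 0.4007 hr

0.4007 hr


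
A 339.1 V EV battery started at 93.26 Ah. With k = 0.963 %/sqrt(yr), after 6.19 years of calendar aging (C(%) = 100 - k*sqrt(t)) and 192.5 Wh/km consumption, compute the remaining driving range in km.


Step 1: capacity retention = 100 - 0.963 * sqrt(6.19) = 100 - 0.963 * 2.488 = 97.604%
Step 2: C_now = 93.26 * 97.604/100 = 91.025 Ah
Step 3: E_pack = V * C_now = 339.1 * 91.025 = 30867 Wh
Step 4: range = E_pack / consumption = 30867 / 192.5 = 160.3 km

160.3 km


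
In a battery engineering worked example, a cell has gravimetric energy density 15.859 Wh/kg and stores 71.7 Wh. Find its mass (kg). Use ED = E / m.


m = E / ED = 71.7 / 15.859 = 4.521 kg

4.521 kg


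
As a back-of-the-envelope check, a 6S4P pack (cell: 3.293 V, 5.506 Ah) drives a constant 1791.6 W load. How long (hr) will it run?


Step 1: E_pack = Ns * V_cell * Np * C_cell = 6 * 3.293 * 4 * 5.506 = 435.15 Wh
Step 2: t = E_pack / P = 435.15 / 1791.6 = 0.2429 hr

0.2429 hr


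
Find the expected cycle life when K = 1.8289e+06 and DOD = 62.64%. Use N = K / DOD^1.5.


Step 1: DOD^1.5 = 62.64^1.5 = 495.77
Step 2: N = 1.8289e+06 / 495.77 = 3689 cycles

3689 cycles


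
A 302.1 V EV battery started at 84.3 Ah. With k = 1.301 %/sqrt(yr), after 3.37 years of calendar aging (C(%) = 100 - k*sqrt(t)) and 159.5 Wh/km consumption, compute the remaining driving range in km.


Step 1: capacity retention = 100 - 1.301 * sqrt(3.37) = 100 - 1.301 * 1.8358 = 97.612%
Step 2: C_now = 84.3 * 97.612/100 = 82.287 Ah
Step 3: E_pack = V * C_now = 302.1 * 82.287 = 24859 Wh
Step 4: range = E_pack / consumption = 24859 / 159.5 = 155.9 km

155.9 km


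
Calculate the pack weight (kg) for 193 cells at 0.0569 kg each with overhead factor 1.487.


m_pack = n * m_cell * overhead = 193 * 0.0569 * 1.487 = 16.33 kg

16.33 kg


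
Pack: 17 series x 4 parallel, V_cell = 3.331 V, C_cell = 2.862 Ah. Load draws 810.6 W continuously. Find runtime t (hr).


Step 1: E_pack = Ns * V_cell * Np * C_cell = 17 * 3.331 * 4 * 2.862 = 648.27 Wh
Step 2: t = E_pack / P = 648.27 / 810.6 = 0.7997 hr

0.7997 hr


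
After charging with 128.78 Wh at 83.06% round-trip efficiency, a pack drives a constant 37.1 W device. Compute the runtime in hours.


Step 1: E_discharge = eta/100 * E_charge = 83.06/100 * 128.78 = 106.96 Wh
Step 2: t = E_discharge / P = 106.96 / 37.1 = 2.883 hr

2.883 hr


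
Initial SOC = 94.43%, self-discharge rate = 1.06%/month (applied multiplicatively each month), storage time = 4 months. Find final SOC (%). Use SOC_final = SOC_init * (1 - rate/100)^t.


Monthly retention factor = 1 - 1.06/100 = 0.9894
Over 4 months: factor^4 = 0.95827
SOC_final = 94.43 * 0.95827 = 90.49%

90.49%


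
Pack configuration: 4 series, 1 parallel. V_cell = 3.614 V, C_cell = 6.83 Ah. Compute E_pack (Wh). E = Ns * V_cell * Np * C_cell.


V_pack = 4 * 3.614 = 14.456 V
C_pack = 1 * 6.83 = 6.83 Ah
E = V_pack * C_pack = 14.456 * 6.83 = 98.73 Wh

98.73 Wh


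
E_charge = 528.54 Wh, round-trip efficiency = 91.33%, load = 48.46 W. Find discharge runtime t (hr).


Step 1: E_discharge = eta/100 * E_charge = 91.33/100 * 528.54 = 482.72 Wh
Step 2: t = E_discharge / P = 482.72 / 48.46 = 9.961 hr

9.961 hr


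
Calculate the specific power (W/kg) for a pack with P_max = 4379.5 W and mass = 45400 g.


Convert: m = 45400 g = 45.4 kg
Specific power = 4379.5 W / 45.4 kg = 96.46 W/kg

96.46 W/kg


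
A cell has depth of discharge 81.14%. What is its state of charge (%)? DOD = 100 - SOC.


SOC = 100 - DOD = 100 - 81.14 = 18.86%

18.86%


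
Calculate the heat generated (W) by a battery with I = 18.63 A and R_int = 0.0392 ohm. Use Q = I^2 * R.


Q = I^2 * R = 18.63^2 * 0.0392 = 13.61 W

13.61 W


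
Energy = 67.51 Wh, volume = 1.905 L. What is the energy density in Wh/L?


ED = E / V = 67.51 / 1.905 = 35.44 Wh/L

35.44 Wh/L


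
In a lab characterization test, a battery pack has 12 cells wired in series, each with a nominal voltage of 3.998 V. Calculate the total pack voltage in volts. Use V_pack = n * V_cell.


V_pack = n * V_cell = 12 * 3.998 = 47.976 V

47.976 V


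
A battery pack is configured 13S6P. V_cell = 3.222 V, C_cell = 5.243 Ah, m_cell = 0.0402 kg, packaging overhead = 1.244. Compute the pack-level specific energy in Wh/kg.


Step 1: V_pack = 13 * 3.222 = 41.886 V
Step 2: C_pack = 6 * 5.243 = 31.458 Ah
Step 3: E_pack = V_pack * C_pack = 41.886 * 31.458 = 1317.6 Wh
Step 4: m_pack = 13 * 6 * 0.0402 * 1.244 = 3.9007 kg
Step 5: ED = E_pack / m_pack = 1317.6 / 3.9007 = 337.8 Wh/kg

337.8 Wh/kg


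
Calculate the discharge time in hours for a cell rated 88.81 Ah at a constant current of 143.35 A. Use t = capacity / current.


t = capacity / current = 88.81 / 143.35 = 0.6195 hr

0.6195 hr


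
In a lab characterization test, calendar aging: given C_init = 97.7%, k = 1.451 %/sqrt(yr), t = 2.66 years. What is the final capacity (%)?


sqrt(t) = sqrt(2.66) = 1.631
C_final = 97.7 - 1.451 * 1.631 = 95.33%

95.33%


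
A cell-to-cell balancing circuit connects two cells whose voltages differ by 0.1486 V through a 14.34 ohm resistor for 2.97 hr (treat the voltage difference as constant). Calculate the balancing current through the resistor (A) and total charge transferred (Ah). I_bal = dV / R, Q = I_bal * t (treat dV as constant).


First, Ohm's law: I_bal = 0.1486 V / 14.34 ohm = 0.010363 A
Then Q = I * t = 0.010363 A * 2.97 hr = 0.03078 Ah

I=0.010363 A, Q=0.03078 Ah


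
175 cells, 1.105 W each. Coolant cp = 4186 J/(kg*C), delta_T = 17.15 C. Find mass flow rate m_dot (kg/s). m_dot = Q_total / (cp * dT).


Step 1: Total heat Q = 175 * 1.105 W = 193.38 W
Step 2: denom = cp * dT = 4186 * 17.15 = 71790
Step 3: m_dot = 193.38 / 71790 = 0.002694 kg/s

0.002694 kg/s


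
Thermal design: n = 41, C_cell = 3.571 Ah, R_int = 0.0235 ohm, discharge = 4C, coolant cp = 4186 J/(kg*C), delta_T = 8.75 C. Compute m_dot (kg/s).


Step 1: I = 4 * 3.571 = 14.284 A
Step 2: Q_cell = I^2 * R = 14.284^2 * 0.0235 = 4.7948 W
Step 3: Q_total = 41 * 4.7948 = 196.59 W
Step 4: m_dot = Q_total / (cp * dT) = 196.59 / (4186 * 8.75) = 0.005367 kg/s

0.005367 kg/s


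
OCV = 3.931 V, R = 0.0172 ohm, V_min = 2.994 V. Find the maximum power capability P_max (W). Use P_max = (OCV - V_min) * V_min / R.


dV = OCV - V_min = 0.937 V (so I_max = dV / R)
P_max = dV * V_min / R = 0.937 * 2.994 / 0.0172 = 163.1 W

163.1 W


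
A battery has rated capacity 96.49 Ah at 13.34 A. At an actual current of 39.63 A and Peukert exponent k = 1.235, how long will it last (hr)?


t_rated = C / I_rated = 96.49 / 13.34 = 7.2331 hr
(I_rated/I)^k = (0.33661)^1.235 = 0.26062
t = t_rated * (I_rated/I)^k = 7.2331 * 0.26062 = 1.885 hr

1.885 hr


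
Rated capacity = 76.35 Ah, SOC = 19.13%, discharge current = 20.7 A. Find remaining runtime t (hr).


Step 1: remaining = SOC/100 * C_total = 19.13/100 * 76.35 = 14.606 Ah
Step 2: t = remaining / I = 14.606 / 20.7 = 0.7056 hr

0.7056 hr


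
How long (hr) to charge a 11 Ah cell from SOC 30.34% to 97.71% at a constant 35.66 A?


Step 1: dSOC = 97.71% - 30.34% = 67.37%
Step 2: delta_Ah = 11 * 67.37 / 100 = 7.4107 Ah
Step 3: t = 7.4107 / 35.66 = 0.2078 hr

0.2078 hr


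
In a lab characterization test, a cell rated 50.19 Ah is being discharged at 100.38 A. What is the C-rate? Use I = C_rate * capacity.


C_rate = I / capacity = 100.38 / 50.19 = 2C

2C


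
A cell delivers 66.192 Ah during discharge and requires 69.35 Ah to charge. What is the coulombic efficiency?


eta_c = Q_dis / Q_chg * 100 = 66.192 / 69.35 * 100 = 95.45%

95.45%


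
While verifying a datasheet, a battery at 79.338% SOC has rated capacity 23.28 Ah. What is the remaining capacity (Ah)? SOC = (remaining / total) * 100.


remaining = SOC / 100 * total = 79.338 / 100 * 23.28 = 18.47 Ah

18.47 Ah


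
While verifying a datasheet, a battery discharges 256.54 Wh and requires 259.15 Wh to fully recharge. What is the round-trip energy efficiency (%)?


Round-trip efficiency = 256.54/259.15 * 100% = 98.99%

98.99%


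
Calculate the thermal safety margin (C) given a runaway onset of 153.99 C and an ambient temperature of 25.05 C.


margin = T_onset - T_ambient = 153.99 - 25.05 = 128.94 C

128.94 C


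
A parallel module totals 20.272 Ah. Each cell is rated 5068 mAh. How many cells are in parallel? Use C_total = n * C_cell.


Convert: C_cell = 5068 mAh = 5.068 Ah
n = C_total / C_cell = 20.272 / 5.068 = 4

4


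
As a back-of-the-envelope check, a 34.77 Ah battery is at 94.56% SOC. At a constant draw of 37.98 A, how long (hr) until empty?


Step 1: remaining = SOC/100 * C_total = 94.56/100 * 34.77 = 32.879 Ah
Step 2: t = remaining / I = 32.879 / 37.98 = 0.8657 hr

0.8657 hr


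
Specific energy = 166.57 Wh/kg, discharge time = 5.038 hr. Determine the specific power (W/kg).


Specific power = 166.57 Wh/kg / 5.038 hr = 33.06 W/kg

33.06 W/kg


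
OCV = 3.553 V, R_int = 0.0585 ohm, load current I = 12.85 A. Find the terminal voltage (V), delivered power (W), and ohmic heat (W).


Step 1: V_terminal = OCV - I*R = 3.553 - 12.85 * 0.0585 = 2.8013 V
Step 2: P_out = V_terminal * I = 2.8013 * 12.85 = 36.00 W
Step 3: Q = I^2 * R = 12.85^2 * 0.0585 = 9.660 W

V=2.8013 V, P=36.00 W, Q=9.660 W


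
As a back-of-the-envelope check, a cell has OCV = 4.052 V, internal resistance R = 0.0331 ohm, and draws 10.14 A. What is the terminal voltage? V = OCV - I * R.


V = OCV - I*R = 4.052 - 10.14 * 0.0331 = 3.716 V

3.716 V


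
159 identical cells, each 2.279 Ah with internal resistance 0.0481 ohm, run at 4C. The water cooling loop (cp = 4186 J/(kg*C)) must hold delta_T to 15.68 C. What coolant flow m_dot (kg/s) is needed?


Step 1: I = 4 * 2.279 = 9.116 A
Step 2: Q_cell = I^2 * R = 9.116^2 * 0.0481 = 3.9972 W
Step 3: Q_total = 159 * 3.9972 = 635.55 W
Step 4: m_dot = Q_total / (cp * dT) = 635.55 / (4186 * 15.68) = 0.009683 kg/s

0.009683 kg/s


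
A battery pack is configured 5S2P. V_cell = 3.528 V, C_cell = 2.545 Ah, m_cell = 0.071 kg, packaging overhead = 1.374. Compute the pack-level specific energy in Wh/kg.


Step 1: V_pack = 5 * 3.528 = 17.64 V
Step 2: C_pack = 2 * 2.545 = 5.09 Ah
Step 3: E_pack = V_pack * C_pack = 17.64 * 5.09 = 89.788 Wh
Step 4: m_pack = 5 * 2 * 0.071 * 1.374 = 0.97554 kg
Step 5: ED = E_pack / m_pack = 89.788 / 0.97554 = 92.04 Wh/kg

92.04 Wh/kg


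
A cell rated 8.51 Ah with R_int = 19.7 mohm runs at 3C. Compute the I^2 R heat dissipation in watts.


Convert: R = 19.7 mohm = 0.0197 ohm
Step 1: I = C_rate * capacity = 3 * 8.51 = 25.53 A
Step 2: Q = I^2 * R = 25.53^2 * 0.0197 = 651.78 * 0.0197 = 12.84 W

12.84 W


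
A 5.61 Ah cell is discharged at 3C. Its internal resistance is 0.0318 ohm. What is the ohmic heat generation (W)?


Step 1: I = C_rate * capacity = 3 * 5.61 = 16.83 A
Step 2: Q = I^2 * R = 16.83^2 * 0.0318 = 283.25 * 0.0318 = 9.007 W

9.007 W


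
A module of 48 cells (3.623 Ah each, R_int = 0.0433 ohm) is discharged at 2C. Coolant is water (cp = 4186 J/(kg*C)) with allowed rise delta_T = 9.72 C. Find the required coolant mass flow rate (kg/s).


Step 1: I = 2 * 3.623 = 7.246 A
Step 2: Q_cell = I^2 * R = 7.246^2 * 0.0433 = 2.2734 W
Step 3: Q_total = 48 * 2.2734 = 109.12 W
Step 4: m_dot = Q_total / (cp * dT) = 109.12 / (4186 * 9.72) = 0.002682 kg/s

0.002682 kg/s


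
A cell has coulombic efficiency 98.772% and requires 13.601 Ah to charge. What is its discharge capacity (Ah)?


Q_dis = eta/100 * Q_chg = 98.772/100 * 13.601 = 13.43 Ah

13.43 Ah


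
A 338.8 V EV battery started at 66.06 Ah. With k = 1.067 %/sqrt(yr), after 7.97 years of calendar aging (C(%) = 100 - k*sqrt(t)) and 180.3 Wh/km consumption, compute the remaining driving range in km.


Step 1: capacity retention = 100 - 1.067 * sqrt(7.97) = 100 - 1.067 * 2.8231 = 96.988%
Step 2: C_now = 66.06 * 96.988/100 = 64.07 Ah
Step 3: E_pack = V * C_now = 338.8 * 64.07 = 21707 Wh
Step 4: range = E_pack / consumption = 21707 / 180.3 = 120.4 km

120.4 km


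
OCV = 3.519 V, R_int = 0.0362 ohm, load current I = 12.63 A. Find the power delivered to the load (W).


Step 1: V_terminal = OCV - I*R = 3.519 - 12.63 * 0.0362 = 3.0618 V
Step 2: P_out = V_terminal * I = 3.0618 * 12.63 = 38.67 W

38.67 W


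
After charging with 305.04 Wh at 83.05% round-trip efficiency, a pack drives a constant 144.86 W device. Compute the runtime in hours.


Step 1: E_discharge = eta/100 * E_charge = 83.05/100 * 305.04 = 253.34 Wh
Step 2: t = E_discharge / P = 253.34 / 144.86 = 1.749 hr

1.749 hr


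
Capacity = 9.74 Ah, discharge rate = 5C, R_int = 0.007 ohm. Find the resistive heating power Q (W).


Step 1: I = C_rate * capacity = 5 * 9.74 = 48.7 A
Step 2: Q = I^2 * R = 48.7^2 * 0.007 = 2371.7 * 0.007 = 16.60 W

16.60 W


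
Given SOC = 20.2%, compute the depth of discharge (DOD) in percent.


DOD = 100 - SOC = 100 - 20.2 = 79.8%

79.8%


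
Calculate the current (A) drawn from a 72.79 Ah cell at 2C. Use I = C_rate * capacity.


At 2C: I = 2 * 72.79 Ah = 145.58 A

145.58 A


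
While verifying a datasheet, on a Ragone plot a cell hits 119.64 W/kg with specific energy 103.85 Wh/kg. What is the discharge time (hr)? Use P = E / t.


t = E / P = 103.85 / 119.64 = 0.8680 hr

0.8680 hr


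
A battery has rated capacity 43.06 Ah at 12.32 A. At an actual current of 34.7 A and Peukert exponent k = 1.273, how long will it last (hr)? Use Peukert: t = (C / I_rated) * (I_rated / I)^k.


Step 1: t_rated = C / I_rated = 43.06 / 12.32 = 3.4951 hr
Step 2: ratio = 12.32 / 34.7 = 0.35504
Step 3: ratio^k = 0.35504^1.273 = 0.26761
Step 4: t = t_rated * ratio^k = 3.4951 * 0.26761 = 0.9353 hr

0.9353 hr


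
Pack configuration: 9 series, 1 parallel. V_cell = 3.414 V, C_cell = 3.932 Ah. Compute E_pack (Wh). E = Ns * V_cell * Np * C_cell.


E = Ns * Vcell * Np * Ccell = 9 * 3.414 * 1 * 3.932 = 120.8 Wh

120.8 Wh


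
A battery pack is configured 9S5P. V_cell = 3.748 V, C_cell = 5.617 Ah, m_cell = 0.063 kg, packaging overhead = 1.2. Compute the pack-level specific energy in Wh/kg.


Step 1: V_pack = 9 * 3.748 = 33.732 V
Step 2: C_pack = 5 * 5.617 = 28.085 Ah
Step 3: E_pack = V_pack * C_pack = 33.732 * 28.085 = 947.36 Wh
Step 4: m_pack = 9 * 5 * 0.063 * 1.2 = 3.402 kg
Step 5: ED = E_pack / m_pack = 947.36 / 3.402 = 278.5 Wh/kg

278.5 Wh/kg


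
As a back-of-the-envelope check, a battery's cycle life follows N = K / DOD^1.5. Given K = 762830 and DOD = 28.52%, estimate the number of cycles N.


DOD^1.5 = 152.31
N = K / DOD^1.5 = 762830 / 152.31 = 5008

5008 cycles


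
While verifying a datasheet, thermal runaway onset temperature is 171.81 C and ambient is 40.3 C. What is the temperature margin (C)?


margin = T_onset - T_ambient = 171.81 - 40.3 = 131.51 C

131.51 C


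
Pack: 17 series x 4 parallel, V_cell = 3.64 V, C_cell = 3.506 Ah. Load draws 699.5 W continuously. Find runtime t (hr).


Step 1: E_pack = Ns * V_cell * Np * C_cell = 17 * 3.64 * 4 * 3.506 = 867.81 Wh
Step 2: t = E_pack / P = 867.81 / 699.5 = 1.241 hr

1.241 hr


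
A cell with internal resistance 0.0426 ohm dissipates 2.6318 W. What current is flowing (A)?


I = sqrt(Q / R) = sqrt(2.6318 / 0.0426) = sqrt(61.779) = 7.860 A

7.860 A


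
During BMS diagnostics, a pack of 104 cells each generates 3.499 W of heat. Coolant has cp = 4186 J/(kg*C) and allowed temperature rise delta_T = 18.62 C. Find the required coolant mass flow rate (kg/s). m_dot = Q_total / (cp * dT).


Step 1: Total heat Q = 104 * 3.499 W = 363.9 W
Step 2: denom = cp * dT = 4186 * 18.62 = 77943
Step 3: m_dot = 363.9 / 77943 = 0.004669 kg/s

0.004669 kg/s


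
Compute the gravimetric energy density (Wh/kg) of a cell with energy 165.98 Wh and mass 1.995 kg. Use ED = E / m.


ED = E / m = 165.98 / 1.995 = 83.20 Wh/kg

83.20 Wh/kg


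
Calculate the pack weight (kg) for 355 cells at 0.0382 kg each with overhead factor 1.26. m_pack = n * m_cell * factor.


Cell mass sum = 355 * 0.0382 = 13.561 kg
With overhead 1.26: m_pack = 13.561 * 1.26 = 17.09 kg

17.09 kg


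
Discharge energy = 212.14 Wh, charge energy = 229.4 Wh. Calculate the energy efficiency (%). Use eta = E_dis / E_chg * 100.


eta_e = E_dis / E_chg * 100 = 212.14 / 229.4 * 100 = 92.48%

92.48%


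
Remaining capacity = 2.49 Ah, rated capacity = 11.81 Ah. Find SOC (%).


SOC% = 2.49 / 11.81 * 100 = 21.08%

21.08%


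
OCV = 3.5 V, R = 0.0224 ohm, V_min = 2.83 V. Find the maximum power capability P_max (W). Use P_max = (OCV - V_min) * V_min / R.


dV = OCV - V_min = 0.67 V (so I_max = dV / R)
P_max = dV * V_min / R = 0.67 * 2.83 / 0.0224 = 84.65 W

84.65 W


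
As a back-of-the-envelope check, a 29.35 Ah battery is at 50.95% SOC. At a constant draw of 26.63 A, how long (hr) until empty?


Step 1: remaining = SOC/100 * C_total = 50.95/100 * 29.35 = 14.954 Ah
Step 2: t = remaining / I = 14.954 / 26.63 = 0.5615 hr

0.5615 hr


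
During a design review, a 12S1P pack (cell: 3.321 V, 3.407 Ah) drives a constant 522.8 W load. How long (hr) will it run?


Step 1: E_pack = Ns * V_cell * Np * C_cell = 12 * 3.321 * 1 * 3.407 = 135.78 Wh
Step 2: t = E_pack / P = 135.78 / 522.8 = 0.2597 hr

0.2597 hr


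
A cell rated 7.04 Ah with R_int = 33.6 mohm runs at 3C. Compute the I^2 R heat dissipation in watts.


Convert: R = 33.6 mohm = 0.0336 ohm
Step 1: I = C_rate * capacity = 3 * 7.04 = 21.12 A
Step 2: Q = I^2 * R = 21.12^2 * 0.0336 = 446.05 * 0.0336 = 14.99 W

14.99 W


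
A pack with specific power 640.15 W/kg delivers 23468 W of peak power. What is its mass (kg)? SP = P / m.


m = P / SP = 23468 / 640.15 = 36.66 kg

36.66 kg


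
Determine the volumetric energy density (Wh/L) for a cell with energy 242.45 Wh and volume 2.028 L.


Volumetric ED = 242.45 Wh / 2.028 L = 119.6 Wh/L

119.6 Wh/L


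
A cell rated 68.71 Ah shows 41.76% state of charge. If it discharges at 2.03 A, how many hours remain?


Step 1: remaining = SOC/100 * C_total = 41.76/100 * 68.71 = 28.693 Ah
Step 2: t = remaining / I = 28.693 / 2.03 = 14.13 hr

14.13 hr


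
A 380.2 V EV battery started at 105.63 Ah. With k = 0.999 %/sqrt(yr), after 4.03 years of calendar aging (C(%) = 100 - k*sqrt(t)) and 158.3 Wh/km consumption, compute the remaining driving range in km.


Step 1: capacity retention = 100 - 0.999 * sqrt(4.03) = 100 - 0.999 * 2.0075 = 97.995%
Step 2: C_now = 105.63 * 97.995/100 = 103.51 Ah
Step 3: E_pack = V * C_now = 380.2 * 103.51 = 39355 Wh
Step 4: range = E_pack / consumption = 39355 / 158.3 = 248.6 km

248.6 km


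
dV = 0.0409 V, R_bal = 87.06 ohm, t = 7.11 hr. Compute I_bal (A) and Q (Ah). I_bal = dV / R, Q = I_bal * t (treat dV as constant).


First, Ohm's law: I_bal = 0.0409 V / 87.06 ohm = 4.6979e-04 A
Then Q = I * t = 4.6979e-04 A * 7.11 hr = 0.003340 Ah

I=4.6979e-04 A, Q=0.003340 Ah


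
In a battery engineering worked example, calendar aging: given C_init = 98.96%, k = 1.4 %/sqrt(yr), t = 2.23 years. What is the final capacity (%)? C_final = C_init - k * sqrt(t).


Step 1: sqrt(2.23 yr) = 1.4933
Step 2: drop = 1.4 * 1.4933 = 2.0906
Step 3: C_final = 98.96 - 2.0906 = 96.87%

96.87%


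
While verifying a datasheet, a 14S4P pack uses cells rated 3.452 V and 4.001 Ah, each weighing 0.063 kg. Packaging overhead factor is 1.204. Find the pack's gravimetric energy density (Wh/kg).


Step 1: V_pack = 14 * 3.452 = 48.328 V
Step 2: C_pack = 4 * 4.001 = 16.004 Ah
Step 3: E_pack = V_pack * C_pack = 48.328 * 16.004 = 773.44 Wh
Step 4: m_pack = 14 * 4 * 0.063 * 1.204 = 4.2477 kg
Step 5: ED = E_pack / m_pack = 773.44 / 4.2477 = 182.1 Wh/kg

182.1 Wh/kg


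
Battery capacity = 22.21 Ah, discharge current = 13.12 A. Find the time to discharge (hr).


t = capacity / current = 22.21 / 13.12 = 1.693 hr

1.693 hr


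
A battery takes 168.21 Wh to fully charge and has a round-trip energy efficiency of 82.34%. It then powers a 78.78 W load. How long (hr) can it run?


Step 1: E_discharge = eta/100 * E_charge = 82.34/100 * 168.21 = 138.5 Wh
Step 2: t = E_discharge / P = 138.5 / 78.78 = 1.758 hr

1.758 hr


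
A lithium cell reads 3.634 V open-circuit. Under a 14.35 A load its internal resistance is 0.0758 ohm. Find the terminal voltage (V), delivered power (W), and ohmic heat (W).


Step 1: V_terminal = OCV - I*R = 3.634 - 14.35 * 0.0758 = 2.5463 V
Step 2: P_out = V_terminal * I = 2.5463 * 14.35 = 36.54 W
Step 3: Q = I^2 * R = 14.35^2 * 0.0758 = 15.61 W

V=2.5463 V, P=36.54 W, Q=15.61 W


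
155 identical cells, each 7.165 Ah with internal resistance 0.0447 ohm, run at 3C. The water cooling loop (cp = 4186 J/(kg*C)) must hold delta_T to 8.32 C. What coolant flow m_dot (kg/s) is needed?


Step 1: I = 3 * 7.165 = 21.495 A
Step 2: Q_cell = I^2 * R = 21.495^2 * 0.0447 = 20.653 W
Step 3: Q_total = 155 * 20.653 = 3201.2 W
Step 4: m_dot = Q_total / (cp * dT) = 3201.2 / (4186 * 8.32) = 0.09192 kg/s

0.09192 kg/s


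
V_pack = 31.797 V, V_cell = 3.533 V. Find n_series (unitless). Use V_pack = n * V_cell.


n = V_pack / V_cell = 31.797 / 3.533 = 9

9


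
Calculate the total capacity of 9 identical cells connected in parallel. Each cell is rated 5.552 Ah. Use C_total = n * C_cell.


Parallel capacities add: 9 * 5.552 Ah = 49.968 Ah

49.968 Ah


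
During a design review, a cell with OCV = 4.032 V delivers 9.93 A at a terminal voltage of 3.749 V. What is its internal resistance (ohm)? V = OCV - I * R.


R = (OCV - V) / I = (4.032 - 3.749) / 9.93 = 0.02850 ohm

0.02850 ohm


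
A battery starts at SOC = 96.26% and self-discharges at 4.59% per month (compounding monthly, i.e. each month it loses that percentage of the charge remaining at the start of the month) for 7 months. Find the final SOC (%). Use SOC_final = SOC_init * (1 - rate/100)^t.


decay = (1 - 4.59/100)^7 = 0.71971
SOC_final = 96.26 * 0.71971 = 69.28%

69.28%


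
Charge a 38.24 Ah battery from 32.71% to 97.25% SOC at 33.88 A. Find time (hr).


delta_Ah = 38.24 * (97.25 - 32.71) / 100 = 24.68 Ah
t = delta_Ah / I = 24.68 / 33.88 = 0.7285 hr

0.7285 hr


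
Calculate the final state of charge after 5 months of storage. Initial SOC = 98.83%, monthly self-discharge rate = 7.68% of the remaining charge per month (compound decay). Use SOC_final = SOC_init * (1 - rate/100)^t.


Monthly retention factor = 1 - 7.68/100 = 0.9232
Over 5 months: factor^5 = 0.67062
SOC_final = 98.83 * 0.67062 = 66.28%

66.28%


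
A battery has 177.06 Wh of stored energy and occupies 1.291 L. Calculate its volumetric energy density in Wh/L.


Volumetric ED = 177.06 Wh / 1.291 L = 137.1 Wh/L

137.1 Wh/L


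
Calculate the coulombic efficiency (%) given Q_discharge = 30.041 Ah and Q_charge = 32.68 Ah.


eta_c = Q_dis / Q_chg * 100 = 30.041 / 32.68 * 100 = 91.92%

91.92%


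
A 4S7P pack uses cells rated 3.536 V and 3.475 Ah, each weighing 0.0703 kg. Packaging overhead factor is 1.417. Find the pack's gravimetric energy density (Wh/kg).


Step 1: V_pack = 4 * 3.536 = 14.144 V
Step 2: C_pack = 7 * 3.475 = 24.325 Ah
Step 3: E_pack = V_pack * C_pack = 14.144 * 24.325 = 344.05 Wh
Step 4: m_pack = 4 * 7 * 0.0703 * 1.417 = 2.7892 kg
Step 5: ED = E_pack / m_pack = 344.05 / 2.7892 = 123.4 Wh/kg

123.4 Wh/kg


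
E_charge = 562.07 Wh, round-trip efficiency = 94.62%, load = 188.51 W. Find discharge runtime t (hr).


Step 1: E_discharge = eta/100 * E_charge = 94.62/100 * 562.07 = 531.83 Wh
Step 2: t = E_discharge / P = 531.83 / 188.51 = 2.821 hr

2.821 hr


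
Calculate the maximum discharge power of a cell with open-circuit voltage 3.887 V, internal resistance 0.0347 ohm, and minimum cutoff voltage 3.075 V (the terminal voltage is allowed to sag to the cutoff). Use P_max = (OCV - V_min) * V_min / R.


P_max = (OCV - V_min) * V_min / R = (3.887 - 3.075) * 3.075 / 0.0347 = 0.812 * 3.075 / 0.0347 = 71.96 W

71.96 W


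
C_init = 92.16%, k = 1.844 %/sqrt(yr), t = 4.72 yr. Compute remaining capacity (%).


sqrt(t) = sqrt(4.72) = 2.1726
C_final = 92.16 - 1.844 * 2.1726 = 88.15%

88.15%


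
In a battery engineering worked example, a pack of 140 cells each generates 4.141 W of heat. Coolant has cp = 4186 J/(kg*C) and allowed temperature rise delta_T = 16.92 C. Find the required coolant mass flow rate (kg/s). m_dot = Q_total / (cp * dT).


Q_total = 140 * 4.141 = 579.74 W
m_dot = Q_total / (cp * dT) = 579.74 / (4186 * 16.92) = 0.008185 kg/s

0.008185 kg/s


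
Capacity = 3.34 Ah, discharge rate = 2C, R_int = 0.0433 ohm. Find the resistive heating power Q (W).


Step 1: I = C_rate * capacity = 2 * 3.34 = 6.68 A
Step 2: Q = I^2 * R = 6.68^2 * 0.0433 = 44.622 * 0.0433 = 1.932 W

1.932 W


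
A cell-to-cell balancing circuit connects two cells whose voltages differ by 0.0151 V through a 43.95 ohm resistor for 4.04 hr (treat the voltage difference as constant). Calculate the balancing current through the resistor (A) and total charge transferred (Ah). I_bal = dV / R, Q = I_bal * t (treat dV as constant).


I_bal = dV / R = 0.0151 / 43.95 = 3.4357e-04 A
Q = I_bal * t = 3.4357e-04 * 4.04 = 0.001388 Ah

I=3.4357e-04 A, Q=0.001388 Ah


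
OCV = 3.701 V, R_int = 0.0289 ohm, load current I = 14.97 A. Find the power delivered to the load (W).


Step 1: V_terminal = OCV - I*R = 3.701 - 14.97 * 0.0289 = 3.2684 V
Step 2: P_out = V_terminal * I = 3.2684 * 14.97 = 48.93 W

48.93 W


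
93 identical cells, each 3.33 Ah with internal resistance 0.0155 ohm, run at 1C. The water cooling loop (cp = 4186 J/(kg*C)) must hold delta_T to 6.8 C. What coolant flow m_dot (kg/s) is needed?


Step 1: I = 1 * 3.33 = 3.33 A
Step 2: Q_cell = I^2 * R = 3.33^2 * 0.0155 = 0.17188 W
Step 3: Q_total = 93 * 0.17188 = 15.985 W
Step 4: m_dot = Q_total / (cp * dT) = 15.985 / (4186 * 6.8) = 5.616e-04 kg/s

5.616e-04 kg/s


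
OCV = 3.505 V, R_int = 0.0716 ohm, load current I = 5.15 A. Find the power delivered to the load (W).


Step 1: V_terminal = OCV - I*R = 3.505 - 5.15 * 0.0716 = 3.1363 V
Step 2: P_out = V_terminal * I = 3.1363 * 5.15 = 16.15 W

16.15 W


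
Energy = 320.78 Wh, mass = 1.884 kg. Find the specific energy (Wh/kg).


ED = E / m = 320.78 / 1.884 = 170.3 Wh/kg

170.3 Wh/kg


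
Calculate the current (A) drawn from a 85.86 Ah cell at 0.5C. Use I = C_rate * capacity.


I = C_rate * capacity = 0.5 * 85.86 = 42.93 A

42.93 A


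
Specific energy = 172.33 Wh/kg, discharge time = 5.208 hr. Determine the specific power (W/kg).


P_specific = E / t = 172.33 / 5.208 = 33.09 W/kg

33.09 W/kg


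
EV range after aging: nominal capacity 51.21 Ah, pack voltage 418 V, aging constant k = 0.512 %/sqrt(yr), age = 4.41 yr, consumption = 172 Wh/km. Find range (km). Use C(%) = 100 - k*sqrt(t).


Step 1: capacity retention = 100 - 0.512 * sqrt(4.41) = 100 - 0.512 * 2.1 = 98.925%
Step 2: C_now = 51.21 * 98.925/100 = 50.659 Ah
Step 3: E_pack = V * C_now = 418 * 50.659 = 21175 Wh
Step 4: range = E_pack / consumption = 21175 / 172 = 123.1 km

123.1 km


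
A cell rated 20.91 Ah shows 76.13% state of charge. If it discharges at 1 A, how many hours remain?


Step 1: remaining = SOC/100 * C_total = 76.13/100 * 20.91 = 15.919 Ah
Step 2: t = remaining / I = 15.919 / 1 = 15.92 hr

15.92 hr


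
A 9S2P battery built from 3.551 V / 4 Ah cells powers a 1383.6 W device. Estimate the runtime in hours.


Step 1: E_pack = Ns * V_cell * Np * C_cell = 9 * 3.551 * 2 * 4 = 255.67 Wh
Step 2: t = E_pack / P = 255.67 / 1383.6 = 0.1848 hr

0.1848 hr


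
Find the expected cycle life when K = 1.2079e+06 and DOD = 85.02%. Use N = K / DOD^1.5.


Step 1: DOD^1.5 = 85.02^1.5 = 783.94
Step 2: N = 1.2079e+06 / 783.94 = 1541 cycles

1541 cycles


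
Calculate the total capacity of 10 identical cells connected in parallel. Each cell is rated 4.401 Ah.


C_total = 10 * 4.401 = 44.01 Ah

44.01 Ah


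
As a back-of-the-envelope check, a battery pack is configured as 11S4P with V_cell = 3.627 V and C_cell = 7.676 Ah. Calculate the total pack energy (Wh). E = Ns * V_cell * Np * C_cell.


E = Ns * Vcell * Np * Ccell = 11 * 3.627 * 4 * 7.676 = 1225 Wh

1225 Wh


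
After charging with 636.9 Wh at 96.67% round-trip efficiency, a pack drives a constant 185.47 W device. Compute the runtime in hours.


Step 1: E_discharge = eta/100 * E_charge = 96.67/100 * 636.9 = 615.69 Wh
Step 2: t = E_discharge / P = 615.69 / 185.47 = 3.320 hr

3.320 hr


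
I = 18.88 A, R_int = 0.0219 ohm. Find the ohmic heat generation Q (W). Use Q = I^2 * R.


I^2 = 356.45
Q = 356.45 * 0.0219 = 7.806 W

7.806 W


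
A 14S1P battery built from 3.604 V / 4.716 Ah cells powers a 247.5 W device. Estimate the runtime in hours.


Step 1: E_pack = Ns * V_cell * Np * C_cell = 14 * 3.604 * 1 * 4.716 = 237.95 Wh
Step 2: t = E_pack / P = 237.95 / 247.5 = 0.9614 hr

0.9614 hr


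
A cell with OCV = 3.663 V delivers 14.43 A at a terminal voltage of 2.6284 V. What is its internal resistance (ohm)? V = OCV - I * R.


R = (OCV - V) / I = (3.663 - 2.6284) / 14.43 = 0.07170 ohm

0.07170 ohm


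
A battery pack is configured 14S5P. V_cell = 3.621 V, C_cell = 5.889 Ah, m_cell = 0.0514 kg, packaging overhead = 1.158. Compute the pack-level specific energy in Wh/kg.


Step 1: V_pack = 14 * 3.621 = 50.694 V
Step 2: C_pack = 5 * 5.889 = 29.445 Ah
Step 3: E_pack = V_pack * C_pack = 50.694 * 29.445 = 1492.7 Wh
Step 4: m_pack = 14 * 5 * 0.0514 * 1.158 = 4.1665 kg
Step 5: ED = E_pack / m_pack = 1492.7 / 4.1665 = 358.3 Wh/kg

358.3 Wh/kg


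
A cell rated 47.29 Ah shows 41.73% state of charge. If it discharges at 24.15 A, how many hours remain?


Step 1: remaining = SOC/100 * C_total = 41.73/100 * 47.29 = 19.734 Ah
Step 2: t = remaining / I = 19.734 / 24.15 = 0.8171 hr

0.8171 hr


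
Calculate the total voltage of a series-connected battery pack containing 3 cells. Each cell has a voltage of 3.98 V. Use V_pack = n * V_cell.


V_pack = n * V_cell = 3 * 3.98 = 11.94 V

11.94 V


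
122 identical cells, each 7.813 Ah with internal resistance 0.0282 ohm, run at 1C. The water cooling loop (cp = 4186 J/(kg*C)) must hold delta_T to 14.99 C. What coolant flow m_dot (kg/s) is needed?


Step 1: I = 1 * 7.813 = 7.813 A
Step 2: Q_cell = I^2 * R = 7.813^2 * 0.0282 = 1.7214 W
Step 3: Q_total = 122 * 1.7214 = 210.01 W
Step 4: m_dot = Q_total / (cp * dT) = 210.01 / (4186 * 14.99) = 0.003347 kg/s

0.003347 kg/s
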